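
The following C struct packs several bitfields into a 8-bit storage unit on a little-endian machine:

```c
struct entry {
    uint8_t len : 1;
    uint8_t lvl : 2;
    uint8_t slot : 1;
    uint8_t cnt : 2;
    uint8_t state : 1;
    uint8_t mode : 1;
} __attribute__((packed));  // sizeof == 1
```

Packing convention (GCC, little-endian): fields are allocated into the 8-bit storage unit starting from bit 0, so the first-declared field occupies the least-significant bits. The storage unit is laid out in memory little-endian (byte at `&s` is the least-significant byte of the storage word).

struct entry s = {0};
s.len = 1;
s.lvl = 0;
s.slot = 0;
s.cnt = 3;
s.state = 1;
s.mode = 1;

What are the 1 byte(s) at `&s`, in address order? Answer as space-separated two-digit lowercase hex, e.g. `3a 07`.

f1

len (1b) val=1 bits=0x1 at bit 0: 0x01
lvl (2b) val=0 bits=0x0 at bit 1: 0x01
slot (1b) val=0 bits=0x0 at bit 3: 0x01
cnt (2b) val=3 bits=0x3 at bit 4: 0x31
state (1b) val=1 bits=0x1 at bit 6: 0x71
mode (1b) val=1 bits=0x1 at bit 7: 0xf1
word = 0xf1 → little-endian bytes:
  [0]=0xf1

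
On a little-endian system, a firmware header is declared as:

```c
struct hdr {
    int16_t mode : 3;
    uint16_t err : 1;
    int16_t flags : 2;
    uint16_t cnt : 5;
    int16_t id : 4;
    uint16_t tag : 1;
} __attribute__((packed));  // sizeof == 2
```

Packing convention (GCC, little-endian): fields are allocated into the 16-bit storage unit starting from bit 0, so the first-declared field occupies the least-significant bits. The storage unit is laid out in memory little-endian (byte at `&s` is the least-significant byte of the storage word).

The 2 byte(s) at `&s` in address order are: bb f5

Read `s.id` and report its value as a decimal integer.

[0]=0xbb [1]=0xf5 (little-endian) → word 0xf5bb
mode [0+:3] = (word>>0) & 0x7 = 3
err [3+:1] = (word>>3) & 0x1 = 1
flags [4+:2] = (word>>4) & 0x3 = 3
cnt [6+:5] = (word>>6) & 0x1f = 22
id [11+:4] = (word>>11) & 0xf = 14  ←
tag [15+:1] = (word>>15) & 0x1 = 1
id signed 4b, MSB=1: 14 - 16 = -2

-2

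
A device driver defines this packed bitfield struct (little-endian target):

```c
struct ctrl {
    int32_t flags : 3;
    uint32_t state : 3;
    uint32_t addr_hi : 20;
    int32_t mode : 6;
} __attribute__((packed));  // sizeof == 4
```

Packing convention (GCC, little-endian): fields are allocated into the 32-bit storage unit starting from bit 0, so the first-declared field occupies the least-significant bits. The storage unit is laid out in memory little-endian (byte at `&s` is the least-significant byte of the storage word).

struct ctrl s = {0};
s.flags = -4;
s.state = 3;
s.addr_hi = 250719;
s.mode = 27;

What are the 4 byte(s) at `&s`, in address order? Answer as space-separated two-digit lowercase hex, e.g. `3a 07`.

flags:3 = -4 → 0x4 << 0 → word 0x00000004
state:3 = 3 → 0x3 << 3 → word 0x0000001c
addr_hi:20 = 250719 → 0x3d35f << 6 → word 0x00f4d7dc
mode:6 = 27 → 0x1b << 26 → word 0x6cf4d7dc
word = 0x6cf4d7dc → little-endian bytes:
  [0]=0xdc  [1]=0xd7  [2]=0xf4  [3]=0x6c

dc d7 f4 6c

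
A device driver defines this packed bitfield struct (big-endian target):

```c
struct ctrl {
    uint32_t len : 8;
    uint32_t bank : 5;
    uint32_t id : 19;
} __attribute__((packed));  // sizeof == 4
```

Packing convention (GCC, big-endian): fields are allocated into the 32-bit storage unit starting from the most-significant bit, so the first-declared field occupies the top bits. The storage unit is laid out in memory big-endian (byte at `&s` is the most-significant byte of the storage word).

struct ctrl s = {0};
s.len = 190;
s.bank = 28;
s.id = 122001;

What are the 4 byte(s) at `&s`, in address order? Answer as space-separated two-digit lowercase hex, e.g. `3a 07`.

len:8 = 190 → 0xbe << 24 → word 0xbe000000
bank:5 = 28 → 0x1c << 19 → word 0xbee00000
id:19 = 122001 → 0x1dc91 << 0 → word 0xbee1dc91
word = 0xbee1dc91 → big-endian bytes:
  [0]=0xbe  [1]=0xe1  [2]=0xdc  [3]=0x91

be e1 dc 91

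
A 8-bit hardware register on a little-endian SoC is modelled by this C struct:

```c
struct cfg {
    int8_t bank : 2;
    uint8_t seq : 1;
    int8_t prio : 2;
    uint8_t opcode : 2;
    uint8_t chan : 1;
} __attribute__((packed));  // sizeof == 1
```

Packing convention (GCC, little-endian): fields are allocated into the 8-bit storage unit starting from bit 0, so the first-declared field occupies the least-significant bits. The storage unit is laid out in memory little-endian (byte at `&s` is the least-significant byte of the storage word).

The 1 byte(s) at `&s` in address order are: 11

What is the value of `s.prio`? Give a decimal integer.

-2

[0]=0x11 (little-endian) → word 0x11
bank:2 @ bit 0 → (0x11>>0)&0x3 = 0x1
seq:1 @ bit 2 → (0x11>>2)&0x1 = 0x0
prio:2 @ bit 3 → (0x11>>3)&0x3 = 0x2  ←
opcode:2 @ bit 5 → (0x11>>5)&0x3 = 0x0
chan:1 @ bit 7 → (0x11>>7)&0x1 = 0x0
prio signed 2b, MSB=1: 2 - 4 = -2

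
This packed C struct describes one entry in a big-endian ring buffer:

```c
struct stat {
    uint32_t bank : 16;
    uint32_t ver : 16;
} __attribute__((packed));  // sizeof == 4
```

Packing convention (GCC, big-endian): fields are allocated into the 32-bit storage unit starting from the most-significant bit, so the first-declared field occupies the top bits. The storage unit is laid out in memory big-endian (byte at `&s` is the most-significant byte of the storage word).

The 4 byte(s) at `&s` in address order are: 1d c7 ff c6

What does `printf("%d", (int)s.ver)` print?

65478

[0]=0x1d [1]=0xc7 [2]=0xff [3]=0xc6 (big-endian) → word 0x1dc7ffc6
bank [16+:16] = (word>>16) & 0xffff = 7623
ver [0+:16] = (word>>0) & 0xffff = 65478  ←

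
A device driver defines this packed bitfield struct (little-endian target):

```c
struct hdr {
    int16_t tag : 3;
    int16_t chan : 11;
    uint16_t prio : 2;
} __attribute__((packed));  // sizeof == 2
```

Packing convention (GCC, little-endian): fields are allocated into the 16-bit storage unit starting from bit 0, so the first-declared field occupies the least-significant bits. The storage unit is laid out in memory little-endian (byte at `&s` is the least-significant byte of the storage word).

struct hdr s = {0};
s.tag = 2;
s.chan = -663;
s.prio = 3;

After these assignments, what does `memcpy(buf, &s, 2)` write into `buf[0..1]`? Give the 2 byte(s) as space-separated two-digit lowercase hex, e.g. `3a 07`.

4a eb

[0+:3] tag=2 & 0x7 = 0x2; word=0x0002
[3+:11] chan=-663 & 0x7ff = 0x569; word=0x2b4a
[14+:2] prio=3 & 0x3 = 0x3; word=0xeb4a
word = 0xeb4a → little-endian bytes:
  [0]=0x4a  [1]=0xeb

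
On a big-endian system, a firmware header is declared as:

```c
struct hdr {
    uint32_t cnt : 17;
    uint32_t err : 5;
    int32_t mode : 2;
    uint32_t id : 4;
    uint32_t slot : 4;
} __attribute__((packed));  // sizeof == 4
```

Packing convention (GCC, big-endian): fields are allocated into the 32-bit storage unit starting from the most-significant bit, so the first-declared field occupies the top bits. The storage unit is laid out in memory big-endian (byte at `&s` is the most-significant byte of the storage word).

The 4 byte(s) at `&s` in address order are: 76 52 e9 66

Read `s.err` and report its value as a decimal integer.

[0]=0x76 [1]=0x52 [2]=0xe9 [3]=0x66 (big-endian) → word 0x7652e966
cnt [15+:17] = (word>>15) & 0x1ffff = 60581
err [10+:5] = (word>>10) & 0x1f = 26  ←
mode [8+:2] = (word>>8) & 0x3 = 1
id [4+:4] = (word>>4) & 0xf = 6
slot [0+:4] = (word>>0) & 0xf = 6

26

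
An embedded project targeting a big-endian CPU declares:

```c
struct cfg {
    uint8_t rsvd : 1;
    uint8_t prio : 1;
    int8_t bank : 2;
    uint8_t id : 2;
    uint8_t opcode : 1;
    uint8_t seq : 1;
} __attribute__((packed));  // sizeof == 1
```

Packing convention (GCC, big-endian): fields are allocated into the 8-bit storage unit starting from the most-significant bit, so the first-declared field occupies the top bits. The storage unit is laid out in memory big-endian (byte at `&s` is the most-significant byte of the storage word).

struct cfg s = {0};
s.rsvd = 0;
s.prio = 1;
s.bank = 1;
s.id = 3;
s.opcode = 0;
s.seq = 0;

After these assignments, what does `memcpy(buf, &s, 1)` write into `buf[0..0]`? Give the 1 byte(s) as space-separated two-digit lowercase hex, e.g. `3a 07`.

rsvd (1b) val=0 bits=0x0 at bit 7: 0x00
prio (1b) val=1 bits=0x1 at bit 6: 0x40
bank (2b) val=1 bits=0x1 at bit 4: 0x50
id (2b) val=3 bits=0x3 at bit 2: 0x5c
opcode (1b) val=0 bits=0x0 at bit 1: 0x5c
seq (1b) val=0 bits=0x0 at bit 0: 0x5c
word = 0x5c → big-endian bytes:
  [0]=0x5c

5c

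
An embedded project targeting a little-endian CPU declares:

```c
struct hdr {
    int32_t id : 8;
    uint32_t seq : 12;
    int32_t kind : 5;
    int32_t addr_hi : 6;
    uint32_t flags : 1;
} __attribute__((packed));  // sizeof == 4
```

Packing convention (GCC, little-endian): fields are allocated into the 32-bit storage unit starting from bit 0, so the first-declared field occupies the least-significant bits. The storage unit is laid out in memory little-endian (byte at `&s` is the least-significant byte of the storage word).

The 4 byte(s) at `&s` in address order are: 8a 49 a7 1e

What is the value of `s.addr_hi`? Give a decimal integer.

[0]=0x8a [1]=0x49 [2]=0xa7 [3]=0x1e (little-endian) → word 0x1ea7498a
id:8 @ bit 0 → (0x1ea7498a>>0)&0xff = 0x8a
seq:12 @ bit 8 → (0x1ea7498a>>8)&0xfff = 0x749
kind:5 @ bit 20 → (0x1ea7498a>>20)&0x1f = 0xa
addr_hi:6 @ bit 25 → (0x1ea7498a>>25)&0x3f = 0xf  ←
flags:1 @ bit 31 → (0x1ea7498a>>31)&0x1 = 0x0
addr_hi signed 6b, MSB=0: value = 15

15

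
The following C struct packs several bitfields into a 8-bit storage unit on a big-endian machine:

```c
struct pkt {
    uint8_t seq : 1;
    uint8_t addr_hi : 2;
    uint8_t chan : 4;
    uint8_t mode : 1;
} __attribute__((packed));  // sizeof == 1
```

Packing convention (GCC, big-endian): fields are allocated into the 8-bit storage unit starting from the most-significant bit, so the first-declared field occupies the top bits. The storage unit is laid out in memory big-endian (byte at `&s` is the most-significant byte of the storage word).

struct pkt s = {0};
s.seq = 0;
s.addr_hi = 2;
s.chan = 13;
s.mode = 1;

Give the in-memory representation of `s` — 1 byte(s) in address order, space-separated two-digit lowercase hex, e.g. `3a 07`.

seq (1b) val=0 bits=0x0 at bit 7: 0x00
addr_hi (2b) val=2 bits=0x2 at bit 5: 0x40
chan (4b) val=13 bits=0xd at bit 1: 0x5a
mode (1b) val=1 bits=0x1 at bit 0: 0x5b
word = 0x5b → big-endian bytes:
  [0]=0x5b

5b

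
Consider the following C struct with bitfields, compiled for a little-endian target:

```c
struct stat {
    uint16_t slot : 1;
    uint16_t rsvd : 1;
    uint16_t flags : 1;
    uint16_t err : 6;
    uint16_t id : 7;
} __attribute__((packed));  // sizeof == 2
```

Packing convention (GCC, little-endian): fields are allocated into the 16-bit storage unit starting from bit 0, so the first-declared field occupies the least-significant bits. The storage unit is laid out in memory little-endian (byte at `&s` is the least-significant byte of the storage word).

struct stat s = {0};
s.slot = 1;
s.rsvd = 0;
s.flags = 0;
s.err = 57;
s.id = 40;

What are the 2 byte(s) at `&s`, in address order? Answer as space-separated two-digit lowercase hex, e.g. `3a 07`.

c9 51

slot:1 = 1 → 0x1 << 0 → word 0x0001
rsvd:1 = 0 → 0x0 << 1 → word 0x0001
flags:1 = 0 → 0x0 << 2 → word 0x0001
err:6 = 57 → 0x39 << 3 → word 0x01c9
id:7 = 40 → 0x28 << 9 → word 0x51c9
word = 0x51c9 → little-endian bytes:
  [0]=0xc9  [1]=0x51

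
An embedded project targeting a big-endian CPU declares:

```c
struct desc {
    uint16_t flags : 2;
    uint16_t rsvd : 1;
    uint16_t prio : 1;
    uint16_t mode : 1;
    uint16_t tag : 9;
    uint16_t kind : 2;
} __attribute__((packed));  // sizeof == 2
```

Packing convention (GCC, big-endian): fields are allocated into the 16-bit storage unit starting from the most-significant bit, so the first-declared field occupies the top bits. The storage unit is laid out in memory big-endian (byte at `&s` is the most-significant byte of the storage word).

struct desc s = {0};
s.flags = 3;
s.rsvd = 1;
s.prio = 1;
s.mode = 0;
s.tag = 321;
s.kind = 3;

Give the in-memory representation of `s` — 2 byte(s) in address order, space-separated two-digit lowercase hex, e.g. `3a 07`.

f5 07

[14+:2] flags=3 & 0x3 = 0x3; word=0xc000
[13+:1] rsvd=1 & 0x1 = 0x1; word=0xe000
[12+:1] prio=1 & 0x1 = 0x1; word=0xf000
[11+:1] mode=0 & 0x1 = 0x0; word=0xf000
[2+:9] tag=321 & 0x1ff = 0x141; word=0xf504
[0+:2] kind=3 & 0x3 = 0x3; word=0xf507
word = 0xf507 → big-endian bytes:
  [0]=0xf5  [1]=0x07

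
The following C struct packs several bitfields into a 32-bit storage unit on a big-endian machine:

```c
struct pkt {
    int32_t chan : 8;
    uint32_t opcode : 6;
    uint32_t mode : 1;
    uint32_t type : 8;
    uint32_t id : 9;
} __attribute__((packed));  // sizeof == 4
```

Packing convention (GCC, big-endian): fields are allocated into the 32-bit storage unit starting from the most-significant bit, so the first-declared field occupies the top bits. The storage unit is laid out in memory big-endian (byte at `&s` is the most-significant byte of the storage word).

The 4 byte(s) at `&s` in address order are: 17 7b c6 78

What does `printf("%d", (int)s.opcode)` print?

30

[0]=0x17 [1]=0x7b [2]=0xc6 [3]=0x78 (big-endian) → word 0x177bc678
chan:8 @ bit 24 → (0x177bc678>>24)&0xff = 0x17
opcode:6 @ bit 18 → (0x177bc678>>18)&0x3f = 0x1e  ←
mode:1 @ bit 17 → (0x177bc678>>17)&0x1 = 0x1
type:8 @ bit 9 → (0x177bc678>>9)&0xff = 0xe3
id:9 @ bit 0 → (0x177bc678>>0)&0x1ff = 0x78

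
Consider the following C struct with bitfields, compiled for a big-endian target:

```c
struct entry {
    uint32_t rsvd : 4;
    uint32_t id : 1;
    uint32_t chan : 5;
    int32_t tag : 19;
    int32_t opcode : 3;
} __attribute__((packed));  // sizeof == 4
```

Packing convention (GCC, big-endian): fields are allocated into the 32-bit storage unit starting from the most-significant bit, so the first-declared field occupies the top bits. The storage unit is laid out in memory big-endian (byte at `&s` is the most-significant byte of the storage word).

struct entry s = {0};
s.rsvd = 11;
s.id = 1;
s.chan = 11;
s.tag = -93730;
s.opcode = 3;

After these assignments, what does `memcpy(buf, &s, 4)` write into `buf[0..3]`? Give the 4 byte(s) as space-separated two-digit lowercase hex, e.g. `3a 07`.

rsvd (4b) val=11 bits=0xb at bit 28: 0xb0000000
id (1b) val=1 bits=0x1 at bit 27: 0xb8000000
chan (5b) val=11 bits=0xb at bit 22: 0xbac00000
tag (19b) val=-93730 bits=0x691de at bit 3: 0xbaf48ef0
opcode (3b) val=3 bits=0x3 at bit 0: 0xbaf48ef3
word = 0xbaf48ef3 → big-endian bytes:
  [0]=0xba  [1]=0xf4  [2]=0x8e  [3]=0xf3

ba f4 8e f3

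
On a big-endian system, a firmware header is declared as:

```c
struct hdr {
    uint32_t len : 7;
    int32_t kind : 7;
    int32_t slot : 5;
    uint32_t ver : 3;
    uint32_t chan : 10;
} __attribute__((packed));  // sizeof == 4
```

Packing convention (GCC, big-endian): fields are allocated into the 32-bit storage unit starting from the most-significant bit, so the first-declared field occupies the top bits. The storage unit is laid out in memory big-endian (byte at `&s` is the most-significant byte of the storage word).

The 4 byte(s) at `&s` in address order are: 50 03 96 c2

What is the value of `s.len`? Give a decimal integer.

40

[0]=0x50 [1]=0x03 [2]=0x96 [3]=0xc2 (big-endian) → word 0x500396c2
len [25+:7] = (word>>25) & 0x7f = 40  ←
kind [18+:7] = (word>>18) & 0x7f = 0
slot [13+:5] = (word>>13) & 0x1f = 28
ver [10+:3] = (word>>10) & 0x7 = 5
chan [0+:10] = (word>>0) & 0x3ff = 706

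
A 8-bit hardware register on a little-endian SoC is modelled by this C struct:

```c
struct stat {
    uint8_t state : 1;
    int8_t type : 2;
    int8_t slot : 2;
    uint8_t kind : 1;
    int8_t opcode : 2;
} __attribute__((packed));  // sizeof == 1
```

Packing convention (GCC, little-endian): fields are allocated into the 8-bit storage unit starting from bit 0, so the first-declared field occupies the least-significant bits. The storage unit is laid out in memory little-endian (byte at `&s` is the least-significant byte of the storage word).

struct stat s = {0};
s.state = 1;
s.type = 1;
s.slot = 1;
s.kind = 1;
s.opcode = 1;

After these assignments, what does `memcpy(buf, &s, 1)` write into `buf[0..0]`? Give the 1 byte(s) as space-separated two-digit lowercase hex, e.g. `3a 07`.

6b

state:1 = 1 → 0x1 << 0 → word 0x01
type:2 = 1 → 0x1 << 1 → word 0x03
slot:2 = 1 → 0x1 << 3 → word 0x0b
kind:1 = 1 → 0x1 << 5 → word 0x2b
opcode:2 = 1 → 0x1 << 6 → word 0x6b
word = 0x6b → little-endian bytes:
  [0]=0x6b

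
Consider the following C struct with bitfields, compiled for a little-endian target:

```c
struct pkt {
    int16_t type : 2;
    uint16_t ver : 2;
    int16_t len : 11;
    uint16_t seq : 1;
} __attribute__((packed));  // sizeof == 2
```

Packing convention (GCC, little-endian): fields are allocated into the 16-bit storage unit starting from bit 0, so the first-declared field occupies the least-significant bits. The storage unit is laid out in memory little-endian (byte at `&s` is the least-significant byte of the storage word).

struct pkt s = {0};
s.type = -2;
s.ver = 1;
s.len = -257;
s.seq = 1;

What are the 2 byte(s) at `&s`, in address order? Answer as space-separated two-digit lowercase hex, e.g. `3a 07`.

f6 ef

[0+:2] type=-2 & 0x3 = 0x2; word=0x0002
[2+:2] ver=1 & 0x3 = 0x1; word=0x0006
[4+:11] len=-257 & 0x7ff = 0x6ff; word=0x6ff6
[15+:1] seq=1 & 0x1 = 0x1; word=0xeff6
word = 0xeff6 → little-endian bytes:
  [0]=0xf6  [1]=0xef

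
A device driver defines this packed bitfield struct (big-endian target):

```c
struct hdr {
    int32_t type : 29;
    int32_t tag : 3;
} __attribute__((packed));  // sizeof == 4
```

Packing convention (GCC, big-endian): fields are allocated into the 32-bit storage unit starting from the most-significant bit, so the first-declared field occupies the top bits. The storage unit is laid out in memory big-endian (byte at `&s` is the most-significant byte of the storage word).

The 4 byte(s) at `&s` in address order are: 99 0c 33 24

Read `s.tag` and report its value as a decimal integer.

[0]=0x99 [1]=0x0c [2]=0x33 [3]=0x24 (big-endian) → word 0x990c3324
type:29 @ bit 3 → (0x990c3324>>3)&0x1fffffff = 0x13218664
tag:3 @ bit 0 → (0x990c3324>>0)&0x7 = 0x4  ←
tag signed 3b, MSB=1: 4 - 8 = -4

-4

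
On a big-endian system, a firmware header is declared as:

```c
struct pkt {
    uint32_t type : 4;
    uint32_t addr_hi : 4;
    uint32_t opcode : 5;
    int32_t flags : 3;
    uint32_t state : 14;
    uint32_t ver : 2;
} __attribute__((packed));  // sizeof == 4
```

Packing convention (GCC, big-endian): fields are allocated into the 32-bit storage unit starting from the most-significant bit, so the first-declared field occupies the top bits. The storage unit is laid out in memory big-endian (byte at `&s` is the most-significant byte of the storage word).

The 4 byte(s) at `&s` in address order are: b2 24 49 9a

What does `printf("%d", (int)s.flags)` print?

[0]=0xb2 [1]=0x24 [2]=0x49 [3]=0x9a (big-endian) → word 0xb224499a
type [28+:4] = (word>>28) & 0xf = 11
addr_hi [24+:4] = (word>>24) & 0xf = 2
opcode [19+:5] = (word>>19) & 0x1f = 4
flags [16+:3] = (word>>16) & 0x7 = 4  ←
state [2+:14] = (word>>2) & 0x3fff = 4710
ver [0+:2] = (word>>0) & 0x3 = 2
flags signed 3b, MSB=1: 4 - 8 = -4

-4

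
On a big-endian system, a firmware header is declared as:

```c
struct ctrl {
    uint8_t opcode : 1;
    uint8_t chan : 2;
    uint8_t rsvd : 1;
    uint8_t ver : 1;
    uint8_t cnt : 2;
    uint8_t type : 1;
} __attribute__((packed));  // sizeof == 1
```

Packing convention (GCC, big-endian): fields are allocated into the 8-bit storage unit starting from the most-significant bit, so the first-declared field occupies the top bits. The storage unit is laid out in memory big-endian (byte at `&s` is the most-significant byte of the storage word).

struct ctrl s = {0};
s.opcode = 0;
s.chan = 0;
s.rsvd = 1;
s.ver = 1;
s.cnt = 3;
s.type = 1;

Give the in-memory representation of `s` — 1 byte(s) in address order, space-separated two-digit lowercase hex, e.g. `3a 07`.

opcode:1 = 0 → 0x0 << 7 → word 0x00
chan:2 = 0 → 0x0 << 5 → word 0x00
rsvd:1 = 1 → 0x1 << 4 → word 0x10
ver:1 = 1 → 0x1 << 3 → word 0x18
cnt:2 = 3 → 0x3 << 1 → word 0x1e
type:1 = 1 → 0x1 << 0 → word 0x1f
word = 0x1f → big-endian bytes:
  [0]=0x1f

1f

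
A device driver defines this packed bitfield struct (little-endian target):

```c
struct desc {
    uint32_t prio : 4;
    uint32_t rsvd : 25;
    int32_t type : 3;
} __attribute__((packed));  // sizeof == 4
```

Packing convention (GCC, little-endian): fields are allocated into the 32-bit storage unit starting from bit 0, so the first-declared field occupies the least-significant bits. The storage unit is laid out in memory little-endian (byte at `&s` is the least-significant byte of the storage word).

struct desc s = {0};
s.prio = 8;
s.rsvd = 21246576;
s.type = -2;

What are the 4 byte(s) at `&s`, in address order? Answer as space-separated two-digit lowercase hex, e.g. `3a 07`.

prio (4b) val=8 bits=0x8 at bit 0: 0x00000008
rsvd (25b) val=21246576 bits=0x1443270 at bit 4: 0x14432708
type (3b) val=-2 bits=0x6 at bit 29: 0xd4432708
word = 0xd4432708 → little-endian bytes:
  [0]=0x08  [1]=0x27  [2]=0x43  [3]=0xd4

08 27 43 d4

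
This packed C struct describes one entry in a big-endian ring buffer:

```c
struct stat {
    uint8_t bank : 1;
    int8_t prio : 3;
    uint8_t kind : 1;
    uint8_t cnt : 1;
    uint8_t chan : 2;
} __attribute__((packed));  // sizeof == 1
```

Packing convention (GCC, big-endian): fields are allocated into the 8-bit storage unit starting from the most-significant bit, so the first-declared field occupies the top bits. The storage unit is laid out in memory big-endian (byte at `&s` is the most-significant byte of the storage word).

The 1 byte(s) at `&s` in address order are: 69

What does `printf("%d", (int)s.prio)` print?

-2

[0]=0x69 (big-endian) → word 0x69
bank [7+:1] = (word>>7) & 0x1 = 0
prio [4+:3] = (word>>4) & 0x7 = 6  ←
kind [3+:1] = (word>>3) & 0x1 = 1
cnt [2+:1] = (word>>2) & 0x1 = 0
chan [0+:2] = (word>>0) & 0x3 = 1
prio signed 3b, MSB=1: 6 - 8 = -2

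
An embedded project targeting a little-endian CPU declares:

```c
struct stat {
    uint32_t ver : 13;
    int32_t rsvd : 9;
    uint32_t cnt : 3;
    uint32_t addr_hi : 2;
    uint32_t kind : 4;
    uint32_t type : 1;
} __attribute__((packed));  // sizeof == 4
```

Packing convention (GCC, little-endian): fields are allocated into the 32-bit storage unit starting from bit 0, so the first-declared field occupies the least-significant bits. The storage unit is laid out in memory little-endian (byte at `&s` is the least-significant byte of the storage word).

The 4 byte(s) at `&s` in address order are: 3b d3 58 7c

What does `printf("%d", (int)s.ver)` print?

4923

[0]=0x3b [1]=0xd3 [2]=0x58 [3]=0x7c (little-endian) → word 0x7c58d33b
ver:13 @ bit 0 → (0x7c58d33b>>0)&0x1fff = 0x133b  ←
rsvd:9 @ bit 13 → (0x7c58d33b>>13)&0x1ff = 0xc6
cnt:3 @ bit 22 → (0x7c58d33b>>22)&0x7 = 0x1
addr_hi:2 @ bit 25 → (0x7c58d33b>>25)&0x3 = 0x2
kind:4 @ bit 27 → (0x7c58d33b>>27)&0xf = 0xf
type:1 @ bit 31 → (0x7c58d33b>>31)&0x1 = 0x0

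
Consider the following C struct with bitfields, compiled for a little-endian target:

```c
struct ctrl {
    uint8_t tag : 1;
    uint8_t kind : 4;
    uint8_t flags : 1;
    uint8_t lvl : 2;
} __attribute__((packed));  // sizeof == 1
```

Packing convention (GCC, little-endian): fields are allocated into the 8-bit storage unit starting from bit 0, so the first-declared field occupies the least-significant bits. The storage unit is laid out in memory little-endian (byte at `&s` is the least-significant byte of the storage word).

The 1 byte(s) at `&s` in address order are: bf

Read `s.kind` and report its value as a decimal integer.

15

[0]=0xbf (little-endian) → word 0xbf
tag:1 @ bit 0 → (0xbf>>0)&0x1 = 0x1
kind:4 @ bit 1 → (0xbf>>1)&0xf = 0xf  ←
flags:1 @ bit 5 → (0xbf>>5)&0x1 = 0x1
lvl:2 @ bit 6 → (0xbf>>6)&0x3 = 0x2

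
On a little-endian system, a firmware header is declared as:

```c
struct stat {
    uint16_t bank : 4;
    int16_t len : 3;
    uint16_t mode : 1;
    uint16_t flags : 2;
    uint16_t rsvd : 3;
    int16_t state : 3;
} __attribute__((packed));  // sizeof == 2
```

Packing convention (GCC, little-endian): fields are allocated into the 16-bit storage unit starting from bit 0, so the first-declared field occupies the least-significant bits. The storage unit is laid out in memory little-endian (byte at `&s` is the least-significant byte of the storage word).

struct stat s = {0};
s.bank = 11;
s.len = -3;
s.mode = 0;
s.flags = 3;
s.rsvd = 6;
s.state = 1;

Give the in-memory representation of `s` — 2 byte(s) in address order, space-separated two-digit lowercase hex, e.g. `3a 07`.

bank:4 = 11 → 0xb << 0 → word 0x000b
len:3 = -3 → 0x5 << 4 → word 0x005b
mode:1 = 0 → 0x0 << 7 → word 0x005b
flags:2 = 3 → 0x3 << 8 → word 0x035b
rsvd:3 = 6 → 0x6 << 10 → word 0x1b5b
state:3 = 1 → 0x1 << 13 → word 0x3b5b
word = 0x3b5b → little-endian bytes:
  [0]=0x5b  [1]=0x3b

5b 3b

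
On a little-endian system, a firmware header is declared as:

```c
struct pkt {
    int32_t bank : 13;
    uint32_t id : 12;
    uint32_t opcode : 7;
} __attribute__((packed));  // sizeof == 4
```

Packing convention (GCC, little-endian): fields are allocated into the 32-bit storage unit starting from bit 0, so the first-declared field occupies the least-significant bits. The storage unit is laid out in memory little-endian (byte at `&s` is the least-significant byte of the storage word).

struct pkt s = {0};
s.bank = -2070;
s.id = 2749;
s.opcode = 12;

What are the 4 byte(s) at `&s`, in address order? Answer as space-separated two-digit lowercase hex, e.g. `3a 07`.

bank (13b) val=-2070 bits=0x17ea at bit 0: 0x000017ea
id (12b) val=2749 bits=0xabd at bit 13: 0x0157b7ea
opcode (7b) val=12 bits=0xc at bit 25: 0x1957b7ea
word = 0x1957b7ea → little-endian bytes:
  [0]=0xea  [1]=0xb7  [2]=0x57  [3]=0x19

ea b7 57 19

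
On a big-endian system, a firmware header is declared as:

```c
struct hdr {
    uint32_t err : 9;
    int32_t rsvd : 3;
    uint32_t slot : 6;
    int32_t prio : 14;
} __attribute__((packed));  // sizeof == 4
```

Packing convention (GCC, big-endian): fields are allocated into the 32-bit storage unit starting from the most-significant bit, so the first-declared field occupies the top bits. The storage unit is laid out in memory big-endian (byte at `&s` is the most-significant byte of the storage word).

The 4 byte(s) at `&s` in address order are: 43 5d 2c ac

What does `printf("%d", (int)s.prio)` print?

-4948

[0]=0x43 [1]=0x5d [2]=0x2c [3]=0xac (big-endian) → word 0x435d2cac
err [23+:9] = (word>>23) & 0x1ff = 134
rsvd [20+:3] = (word>>20) & 0x7 = 5
slot [14+:6] = (word>>14) & 0x3f = 52
prio [0+:14] = (word>>0) & 0x3fff = 11436  ←
prio signed 14b, MSB=1: 11436 - 16384 = -4948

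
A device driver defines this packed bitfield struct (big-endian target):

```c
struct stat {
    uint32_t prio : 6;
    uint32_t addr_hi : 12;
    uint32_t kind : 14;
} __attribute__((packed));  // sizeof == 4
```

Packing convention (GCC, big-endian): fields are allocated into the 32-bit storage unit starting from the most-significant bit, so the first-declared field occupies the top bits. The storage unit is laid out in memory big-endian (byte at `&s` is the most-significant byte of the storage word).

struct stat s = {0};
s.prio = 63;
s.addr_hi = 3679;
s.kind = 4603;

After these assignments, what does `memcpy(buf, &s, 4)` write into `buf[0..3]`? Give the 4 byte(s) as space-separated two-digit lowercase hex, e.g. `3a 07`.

ff 97 d1 fb

[26+:6] prio=63 & 0x3f = 0x3f; word=0xfc000000
[14+:12] addr_hi=3679 & 0xfff = 0xe5f; word=0xff97c000
[0+:14] kind=4603 & 0x3fff = 0x11fb; word=0xff97d1fb
word = 0xff97d1fb → big-endian bytes:
  [0]=0xff  [1]=0x97  [2]=0xd1  [3]=0xfb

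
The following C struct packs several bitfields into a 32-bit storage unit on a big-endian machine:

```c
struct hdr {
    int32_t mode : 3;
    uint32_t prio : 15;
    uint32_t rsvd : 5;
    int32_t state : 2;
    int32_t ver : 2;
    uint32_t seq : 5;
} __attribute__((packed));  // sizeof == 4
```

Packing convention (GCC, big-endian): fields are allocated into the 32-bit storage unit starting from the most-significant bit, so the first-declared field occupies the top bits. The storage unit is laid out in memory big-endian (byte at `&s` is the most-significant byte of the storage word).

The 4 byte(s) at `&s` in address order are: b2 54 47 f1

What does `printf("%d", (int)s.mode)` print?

[0]=0xb2 [1]=0x54 [2]=0x47 [3]=0xf1 (big-endian) → word 0xb25447f1
mode [29+:3] = (word>>29) & 0x7 = 5  ←
prio [14+:15] = (word>>14) & 0x7fff = 18769
rsvd [9+:5] = (word>>9) & 0x1f = 3
state [7+:2] = (word>>7) & 0x3 = 3
ver [5+:2] = (word>>5) & 0x3 = 3
seq [0+:5] = (word>>0) & 0x1f = 17
mode signed 3b, MSB=1: 5 - 8 = -3

-3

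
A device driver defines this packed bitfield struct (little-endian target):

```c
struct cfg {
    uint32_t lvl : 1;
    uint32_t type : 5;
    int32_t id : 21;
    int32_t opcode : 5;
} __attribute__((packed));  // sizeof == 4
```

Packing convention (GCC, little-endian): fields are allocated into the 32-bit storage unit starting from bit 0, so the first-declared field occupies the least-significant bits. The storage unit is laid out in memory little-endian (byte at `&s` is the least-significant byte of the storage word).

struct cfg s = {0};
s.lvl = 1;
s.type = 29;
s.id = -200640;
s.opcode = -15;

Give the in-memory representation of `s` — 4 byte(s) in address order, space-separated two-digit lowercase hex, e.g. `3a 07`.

3b 10 3c 8f

[0+:1] lvl=1 & 0x1 = 0x1; word=0x00000001
[1+:5] type=29 & 0x1f = 0x1d; word=0x0000003b
[6+:21] id=-200640 & 0x1fffff = 0x1cf040; word=0x073c103b
[27+:5] opcode=-15 & 0x1f = 0x11; word=0x8f3c103b
word = 0x8f3c103b → little-endian bytes:
  [0]=0x3b  [1]=0x10  [2]=0x3c  [3]=0x8f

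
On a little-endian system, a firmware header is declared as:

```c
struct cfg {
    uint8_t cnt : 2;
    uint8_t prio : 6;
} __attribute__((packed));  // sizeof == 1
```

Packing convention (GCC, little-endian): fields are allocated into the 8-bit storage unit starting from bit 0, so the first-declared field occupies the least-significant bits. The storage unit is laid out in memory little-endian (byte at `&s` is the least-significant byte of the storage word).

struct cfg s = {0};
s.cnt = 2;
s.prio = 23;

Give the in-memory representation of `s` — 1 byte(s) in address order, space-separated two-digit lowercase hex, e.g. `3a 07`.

5e

cnt:2 = 2 → 0x2 << 0 → word 0x02
prio:6 = 23 → 0x17 << 2 → word 0x5e
word = 0x5e → little-endian bytes:
  [0]=0x5e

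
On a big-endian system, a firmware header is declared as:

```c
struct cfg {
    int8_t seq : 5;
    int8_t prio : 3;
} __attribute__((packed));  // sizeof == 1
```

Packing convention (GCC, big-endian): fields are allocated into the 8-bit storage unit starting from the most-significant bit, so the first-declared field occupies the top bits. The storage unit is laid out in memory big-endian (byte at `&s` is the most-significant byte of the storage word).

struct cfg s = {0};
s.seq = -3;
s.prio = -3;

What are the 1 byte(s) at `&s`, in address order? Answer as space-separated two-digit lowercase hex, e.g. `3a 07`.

seq (5b) val=-3 bits=0x1d at bit 3: 0xe8
prio (3b) val=-3 bits=0x5 at bit 0: 0xed
word = 0xed → big-endian bytes:
  [0]=0xed

ed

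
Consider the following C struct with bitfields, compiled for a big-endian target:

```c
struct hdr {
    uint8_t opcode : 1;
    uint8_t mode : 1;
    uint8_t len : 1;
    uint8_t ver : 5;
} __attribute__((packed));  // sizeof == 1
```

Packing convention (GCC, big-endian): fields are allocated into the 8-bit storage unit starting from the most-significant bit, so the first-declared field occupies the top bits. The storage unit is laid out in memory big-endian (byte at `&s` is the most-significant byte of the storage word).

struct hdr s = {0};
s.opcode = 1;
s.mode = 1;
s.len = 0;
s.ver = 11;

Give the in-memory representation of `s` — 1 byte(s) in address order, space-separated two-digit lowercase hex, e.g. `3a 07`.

cb

opcode (1b) val=1 bits=0x1 at bit 7: 0x80
mode (1b) val=1 bits=0x1 at bit 6: 0xc0
len (1b) val=0 bits=0x0 at bit 5: 0xc0
ver (5b) val=11 bits=0xb at bit 0: 0xcb
word = 0xcb → big-endian bytes:
  [0]=0xcb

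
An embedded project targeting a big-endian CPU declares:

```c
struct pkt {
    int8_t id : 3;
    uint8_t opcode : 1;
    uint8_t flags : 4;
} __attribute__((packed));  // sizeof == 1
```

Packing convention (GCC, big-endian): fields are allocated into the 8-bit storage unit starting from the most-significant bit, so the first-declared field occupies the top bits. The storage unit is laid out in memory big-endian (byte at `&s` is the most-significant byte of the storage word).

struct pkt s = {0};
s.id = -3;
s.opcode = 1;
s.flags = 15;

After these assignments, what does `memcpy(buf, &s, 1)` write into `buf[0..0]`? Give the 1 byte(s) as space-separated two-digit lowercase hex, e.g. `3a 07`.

bf

id (3b) val=-3 bits=0x5 at bit 5: 0xa0
opcode (1b) val=1 bits=0x1 at bit 4: 0xb0
flags (4b) val=15 bits=0xf at bit 0: 0xbf
word = 0xbf → big-endian bytes:
  [0]=0xbf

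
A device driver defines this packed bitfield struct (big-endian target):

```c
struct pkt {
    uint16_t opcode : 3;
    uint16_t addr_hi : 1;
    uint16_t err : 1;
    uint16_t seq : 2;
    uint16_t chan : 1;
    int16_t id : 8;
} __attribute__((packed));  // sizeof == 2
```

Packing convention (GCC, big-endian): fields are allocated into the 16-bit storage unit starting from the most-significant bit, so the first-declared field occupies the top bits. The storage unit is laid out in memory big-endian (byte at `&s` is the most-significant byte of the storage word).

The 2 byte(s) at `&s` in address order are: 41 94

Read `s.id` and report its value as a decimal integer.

-108

[0]=0x41 [1]=0x94 (big-endian) → word 0x4194
opcode:3 @ bit 13 → (0x4194>>13)&0x7 = 0x2
addr_hi:1 @ bit 12 → (0x4194>>12)&0x1 = 0x0
err:1 @ bit 11 → (0x4194>>11)&0x1 = 0x0
seq:2 @ bit 9 → (0x4194>>9)&0x3 = 0x0
chan:1 @ bit 8 → (0x4194>>8)&0x1 = 0x1
id:8 @ bit 0 → (0x4194>>0)&0xff = 0x94  ←
id signed 8b, MSB=1: 148 - 256 = -108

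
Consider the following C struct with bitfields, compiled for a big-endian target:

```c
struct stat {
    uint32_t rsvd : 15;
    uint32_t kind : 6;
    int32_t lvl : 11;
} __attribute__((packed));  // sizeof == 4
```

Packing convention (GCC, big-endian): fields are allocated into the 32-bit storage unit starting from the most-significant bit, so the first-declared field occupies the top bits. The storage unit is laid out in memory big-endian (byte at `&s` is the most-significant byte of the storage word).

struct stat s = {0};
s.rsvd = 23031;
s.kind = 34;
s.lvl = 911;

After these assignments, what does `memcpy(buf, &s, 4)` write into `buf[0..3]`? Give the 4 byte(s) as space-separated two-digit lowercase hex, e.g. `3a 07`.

b3 ef 13 8f

rsvd (15b) val=23031 bits=0x59f7 at bit 17: 0xb3ee0000
kind (6b) val=34 bits=0x22 at bit 11: 0xb3ef1000
lvl (11b) val=911 bits=0x38f at bit 0: 0xb3ef138f
word = 0xb3ef138f → big-endian bytes:
  [0]=0xb3  [1]=0xef  [2]=0x13  [3]=0x8f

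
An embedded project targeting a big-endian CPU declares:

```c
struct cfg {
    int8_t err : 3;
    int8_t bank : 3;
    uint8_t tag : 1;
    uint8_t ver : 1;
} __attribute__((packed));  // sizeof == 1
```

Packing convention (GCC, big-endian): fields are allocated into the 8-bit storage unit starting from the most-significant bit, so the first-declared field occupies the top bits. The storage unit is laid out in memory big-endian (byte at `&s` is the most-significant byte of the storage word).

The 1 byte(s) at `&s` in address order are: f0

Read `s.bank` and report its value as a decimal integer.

-4

[0]=0xf0 (big-endian) → word 0xf0
err:3 @ bit 5 → (0xf0>>5)&0x7 = 0x7
bank:3 @ bit 2 → (0xf0>>2)&0x7 = 0x4  ←
tag:1 @ bit 1 → (0xf0>>1)&0x1 = 0x0
ver:1 @ bit 0 → (0xf0>>0)&0x1 = 0x0
bank signed 3b, MSB=1: 4 - 8 = -4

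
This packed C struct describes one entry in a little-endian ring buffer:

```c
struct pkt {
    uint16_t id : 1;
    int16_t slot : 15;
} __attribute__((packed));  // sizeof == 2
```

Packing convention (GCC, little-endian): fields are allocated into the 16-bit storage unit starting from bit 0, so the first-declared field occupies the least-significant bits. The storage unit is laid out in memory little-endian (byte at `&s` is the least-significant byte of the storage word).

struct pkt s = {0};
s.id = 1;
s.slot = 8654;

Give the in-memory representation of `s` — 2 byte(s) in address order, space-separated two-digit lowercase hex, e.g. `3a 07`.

9d 43

id (1b) val=1 bits=0x1 at bit 0: 0x0001
slot (15b) val=8654 bits=0x21ce at bit 1: 0x439d
word = 0x439d → little-endian bytes:
  [0]=0x9d  [1]=0x43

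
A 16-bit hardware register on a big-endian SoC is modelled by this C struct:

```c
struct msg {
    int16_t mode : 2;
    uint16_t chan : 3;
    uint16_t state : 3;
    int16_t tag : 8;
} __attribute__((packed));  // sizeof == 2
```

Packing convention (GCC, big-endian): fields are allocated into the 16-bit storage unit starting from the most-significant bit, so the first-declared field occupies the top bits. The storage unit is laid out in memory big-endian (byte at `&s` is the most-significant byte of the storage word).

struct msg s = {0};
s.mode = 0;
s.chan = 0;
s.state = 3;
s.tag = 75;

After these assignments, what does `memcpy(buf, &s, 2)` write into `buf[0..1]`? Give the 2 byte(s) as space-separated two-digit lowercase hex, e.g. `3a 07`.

03 4b

[14+:2] mode=0 & 0x3 = 0x0; word=0x0000
[11+:3] chan=0 & 0x7 = 0x0; word=0x0000
[8+:3] state=3 & 0x7 = 0x3; word=0x0300
[0+:8] tag=75 & 0xff = 0x4b; word=0x034b
word = 0x034b → big-endian bytes:
  [0]=0x03  [1]=0x4b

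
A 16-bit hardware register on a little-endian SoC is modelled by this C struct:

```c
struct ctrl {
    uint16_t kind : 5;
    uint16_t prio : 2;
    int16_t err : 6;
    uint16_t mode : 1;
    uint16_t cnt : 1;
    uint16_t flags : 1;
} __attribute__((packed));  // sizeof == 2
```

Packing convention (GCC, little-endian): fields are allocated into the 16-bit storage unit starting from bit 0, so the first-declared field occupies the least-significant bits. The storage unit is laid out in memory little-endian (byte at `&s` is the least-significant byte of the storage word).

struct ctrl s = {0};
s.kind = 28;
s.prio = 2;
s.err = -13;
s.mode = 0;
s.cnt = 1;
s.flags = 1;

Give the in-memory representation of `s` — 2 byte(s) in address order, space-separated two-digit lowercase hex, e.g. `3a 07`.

dc d9

kind:5 = 28 → 0x1c << 0 → word 0x001c
prio:2 = 2 → 0x2 << 5 → word 0x005c
err:6 = -13 → 0x33 << 7 → word 0x19dc
mode:1 = 0 → 0x0 << 13 → word 0x19dc
cnt:1 = 1 → 0x1 << 14 → word 0x59dc
flags:1 = 1 → 0x1 << 15 → word 0xd9dc
word = 0xd9dc → little-endian bytes:
  [0]=0xdc  [1]=0xd9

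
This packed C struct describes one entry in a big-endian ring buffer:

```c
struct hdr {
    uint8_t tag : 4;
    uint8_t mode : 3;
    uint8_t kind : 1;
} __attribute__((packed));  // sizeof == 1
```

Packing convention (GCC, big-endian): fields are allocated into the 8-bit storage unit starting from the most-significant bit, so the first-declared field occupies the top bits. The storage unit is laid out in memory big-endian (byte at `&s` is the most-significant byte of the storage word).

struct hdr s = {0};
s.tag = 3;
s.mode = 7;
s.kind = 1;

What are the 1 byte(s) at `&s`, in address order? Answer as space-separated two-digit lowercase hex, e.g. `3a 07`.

3f

[4+:4] tag=3 & 0xf = 0x3; word=0x30
[1+:3] mode=7 & 0x7 = 0x7; word=0x3e
[0+:1] kind=1 & 0x1 = 0x1; word=0x3f
word = 0x3f → big-endian bytes:
  [0]=0x3f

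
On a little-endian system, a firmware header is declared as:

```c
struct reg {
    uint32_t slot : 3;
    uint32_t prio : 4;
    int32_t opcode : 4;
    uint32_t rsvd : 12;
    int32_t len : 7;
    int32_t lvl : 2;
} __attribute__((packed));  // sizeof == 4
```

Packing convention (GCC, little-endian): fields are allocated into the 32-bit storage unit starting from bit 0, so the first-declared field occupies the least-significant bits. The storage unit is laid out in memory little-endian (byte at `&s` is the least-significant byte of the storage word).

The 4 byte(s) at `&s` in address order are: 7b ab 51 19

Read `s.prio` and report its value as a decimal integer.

[0]=0x7b [1]=0xab [2]=0x51 [3]=0x19 (little-endian) → word 0x1951ab7b
slot:3 @ bit 0 → (0x1951ab7b>>0)&0x7 = 0x3
prio:4 @ bit 3 → (0x1951ab7b>>3)&0xf = 0xf  ←
opcode:4 @ bit 7 → (0x1951ab7b>>7)&0xf = 0x6
rsvd:12 @ bit 11 → (0x1951ab7b>>11)&0xfff = 0xa35
len:7 @ bit 23 → (0x1951ab7b>>23)&0x7f = 0x32
lvl:2 @ bit 30 → (0x1951ab7b>>30)&0x3 = 0x0

15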